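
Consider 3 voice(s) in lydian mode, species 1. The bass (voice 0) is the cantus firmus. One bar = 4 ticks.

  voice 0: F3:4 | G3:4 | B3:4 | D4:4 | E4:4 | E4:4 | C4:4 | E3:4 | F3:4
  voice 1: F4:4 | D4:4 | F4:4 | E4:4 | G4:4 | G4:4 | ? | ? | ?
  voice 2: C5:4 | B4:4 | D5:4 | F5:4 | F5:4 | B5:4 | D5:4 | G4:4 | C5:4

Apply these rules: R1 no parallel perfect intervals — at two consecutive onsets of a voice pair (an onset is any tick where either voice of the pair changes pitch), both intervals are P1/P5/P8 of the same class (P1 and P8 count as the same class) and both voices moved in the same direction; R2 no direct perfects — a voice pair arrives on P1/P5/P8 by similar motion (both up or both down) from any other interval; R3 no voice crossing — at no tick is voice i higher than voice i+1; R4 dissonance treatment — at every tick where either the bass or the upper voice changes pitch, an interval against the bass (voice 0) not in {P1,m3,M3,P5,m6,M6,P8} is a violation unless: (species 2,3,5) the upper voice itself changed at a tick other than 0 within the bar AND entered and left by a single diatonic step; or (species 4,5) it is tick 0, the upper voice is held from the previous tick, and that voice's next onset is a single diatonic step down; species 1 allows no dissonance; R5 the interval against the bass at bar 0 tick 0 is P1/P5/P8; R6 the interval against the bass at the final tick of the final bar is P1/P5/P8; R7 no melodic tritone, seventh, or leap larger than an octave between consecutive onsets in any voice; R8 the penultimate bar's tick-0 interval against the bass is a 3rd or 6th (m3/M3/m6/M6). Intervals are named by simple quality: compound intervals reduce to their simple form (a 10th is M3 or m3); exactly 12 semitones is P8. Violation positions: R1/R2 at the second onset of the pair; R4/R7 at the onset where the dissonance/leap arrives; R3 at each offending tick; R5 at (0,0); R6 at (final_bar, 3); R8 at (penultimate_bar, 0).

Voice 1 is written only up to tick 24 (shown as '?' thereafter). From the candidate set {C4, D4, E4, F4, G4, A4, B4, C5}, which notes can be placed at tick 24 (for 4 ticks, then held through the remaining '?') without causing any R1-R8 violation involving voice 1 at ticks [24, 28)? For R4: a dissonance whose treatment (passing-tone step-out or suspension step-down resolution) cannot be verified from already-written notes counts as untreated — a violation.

{A4, C5, E4, G4}

C4: violates R2
D4: violates R2,R4
E4: legal
F4: violates R4
G4: legal
A4: legal
B4: violates R4
C5: legal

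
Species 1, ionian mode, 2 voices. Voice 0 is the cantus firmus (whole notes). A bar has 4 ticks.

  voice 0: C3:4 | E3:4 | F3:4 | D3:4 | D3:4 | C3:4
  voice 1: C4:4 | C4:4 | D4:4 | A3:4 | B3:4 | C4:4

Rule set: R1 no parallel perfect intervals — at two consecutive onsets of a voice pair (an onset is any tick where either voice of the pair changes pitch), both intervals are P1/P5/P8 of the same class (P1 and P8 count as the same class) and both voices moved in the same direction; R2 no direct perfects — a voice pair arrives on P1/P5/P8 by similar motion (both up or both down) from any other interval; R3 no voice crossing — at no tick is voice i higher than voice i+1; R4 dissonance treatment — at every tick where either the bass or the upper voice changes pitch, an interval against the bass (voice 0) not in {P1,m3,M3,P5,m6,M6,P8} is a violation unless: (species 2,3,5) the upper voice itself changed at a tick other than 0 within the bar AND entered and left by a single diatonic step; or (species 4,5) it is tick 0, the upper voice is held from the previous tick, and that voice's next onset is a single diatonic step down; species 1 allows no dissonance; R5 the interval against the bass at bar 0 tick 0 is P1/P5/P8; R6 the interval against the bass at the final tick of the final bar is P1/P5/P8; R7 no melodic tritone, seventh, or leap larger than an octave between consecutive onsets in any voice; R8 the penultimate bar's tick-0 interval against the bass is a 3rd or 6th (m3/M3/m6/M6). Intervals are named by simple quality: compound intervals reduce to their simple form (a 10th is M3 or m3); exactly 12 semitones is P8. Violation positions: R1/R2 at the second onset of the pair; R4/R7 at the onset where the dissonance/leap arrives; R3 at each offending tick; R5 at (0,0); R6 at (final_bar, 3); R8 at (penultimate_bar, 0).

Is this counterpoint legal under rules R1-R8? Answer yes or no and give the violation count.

No (1 violations)

bar 0: v0=C3 v1=C4 (P8)
bar 1: v0=E3 v1=C4 (m6)
bar 2: v0=F3 v1=D4 (M6)
bar 3: v0=D3 v1=A3 (P5)
bar 4: v0=D3 v1=B3 (M6)
bar 5: v0=C3 v1=C4 (P8)
  R2 @ bar3.0: F3/D4 M6 -> D3/A3 P5 similar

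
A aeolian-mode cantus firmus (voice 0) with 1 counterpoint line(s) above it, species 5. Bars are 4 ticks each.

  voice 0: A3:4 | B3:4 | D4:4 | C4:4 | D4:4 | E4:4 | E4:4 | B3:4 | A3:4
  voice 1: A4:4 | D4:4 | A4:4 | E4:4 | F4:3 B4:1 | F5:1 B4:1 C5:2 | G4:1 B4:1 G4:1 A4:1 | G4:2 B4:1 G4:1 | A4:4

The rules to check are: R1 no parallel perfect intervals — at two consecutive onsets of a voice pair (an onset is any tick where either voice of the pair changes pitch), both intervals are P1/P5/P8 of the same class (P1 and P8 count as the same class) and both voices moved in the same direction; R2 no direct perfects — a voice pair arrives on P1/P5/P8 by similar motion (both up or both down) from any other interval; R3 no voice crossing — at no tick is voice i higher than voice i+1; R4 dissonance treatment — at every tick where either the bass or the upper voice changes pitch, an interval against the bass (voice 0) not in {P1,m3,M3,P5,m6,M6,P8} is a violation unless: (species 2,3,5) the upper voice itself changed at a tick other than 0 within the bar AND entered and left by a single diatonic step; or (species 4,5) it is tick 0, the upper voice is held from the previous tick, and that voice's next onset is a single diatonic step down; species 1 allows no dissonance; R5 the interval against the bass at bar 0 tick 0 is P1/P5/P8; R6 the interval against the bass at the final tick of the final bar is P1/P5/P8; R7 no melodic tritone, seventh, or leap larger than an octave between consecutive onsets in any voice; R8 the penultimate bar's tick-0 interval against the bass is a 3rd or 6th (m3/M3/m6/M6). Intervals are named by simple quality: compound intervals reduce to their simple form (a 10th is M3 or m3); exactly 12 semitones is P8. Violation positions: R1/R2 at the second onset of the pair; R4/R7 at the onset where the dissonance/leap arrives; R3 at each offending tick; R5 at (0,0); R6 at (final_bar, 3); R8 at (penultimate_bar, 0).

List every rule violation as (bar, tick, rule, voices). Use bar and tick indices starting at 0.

(2, 0, R2, (0, 1))
(4, 3, R7, (1,))
(5, 0, R4, (0, 1))
(5, 0, R7, (1,))
(5, 1, R7, (1,))

bar 0: v0=A3 v1=A4 downbeat P8
bar 1: v0=B3 v1=D4 downbeat m3
bar 2: v0=D4 v1=A4 downbeat P5
bar 3: v0=C4 v1=E4 downbeat M3
bar 4: v0=D4 v1=F4 downbeat m3
bar 5: v0=E4 v1=F5 downbeat m2
bar 6: v0=E4 v1=G4 downbeat m3
bar 7: v0=B3 v1=G4 downbeat m6
bar 8: v0=A3 v1=A4 downbeat P8
  -> R2 @ bar 2 tick 0 v(0, 1): B3/D4 m3 -> D4/A4 P5 similar
  -> R7 @ bar 4 tick 3 v(1,): F4->B4 leap 6st
  -> R4 @ bar 5 tick 0 v(0, 1): E4/F5 m2 untreated
  -> R7 @ bar 5 tick 0 v(1,): B4->F5 leap 6st
  -> R7 @ bar 5 tick 1 v(1,): F5->B4 leap 6st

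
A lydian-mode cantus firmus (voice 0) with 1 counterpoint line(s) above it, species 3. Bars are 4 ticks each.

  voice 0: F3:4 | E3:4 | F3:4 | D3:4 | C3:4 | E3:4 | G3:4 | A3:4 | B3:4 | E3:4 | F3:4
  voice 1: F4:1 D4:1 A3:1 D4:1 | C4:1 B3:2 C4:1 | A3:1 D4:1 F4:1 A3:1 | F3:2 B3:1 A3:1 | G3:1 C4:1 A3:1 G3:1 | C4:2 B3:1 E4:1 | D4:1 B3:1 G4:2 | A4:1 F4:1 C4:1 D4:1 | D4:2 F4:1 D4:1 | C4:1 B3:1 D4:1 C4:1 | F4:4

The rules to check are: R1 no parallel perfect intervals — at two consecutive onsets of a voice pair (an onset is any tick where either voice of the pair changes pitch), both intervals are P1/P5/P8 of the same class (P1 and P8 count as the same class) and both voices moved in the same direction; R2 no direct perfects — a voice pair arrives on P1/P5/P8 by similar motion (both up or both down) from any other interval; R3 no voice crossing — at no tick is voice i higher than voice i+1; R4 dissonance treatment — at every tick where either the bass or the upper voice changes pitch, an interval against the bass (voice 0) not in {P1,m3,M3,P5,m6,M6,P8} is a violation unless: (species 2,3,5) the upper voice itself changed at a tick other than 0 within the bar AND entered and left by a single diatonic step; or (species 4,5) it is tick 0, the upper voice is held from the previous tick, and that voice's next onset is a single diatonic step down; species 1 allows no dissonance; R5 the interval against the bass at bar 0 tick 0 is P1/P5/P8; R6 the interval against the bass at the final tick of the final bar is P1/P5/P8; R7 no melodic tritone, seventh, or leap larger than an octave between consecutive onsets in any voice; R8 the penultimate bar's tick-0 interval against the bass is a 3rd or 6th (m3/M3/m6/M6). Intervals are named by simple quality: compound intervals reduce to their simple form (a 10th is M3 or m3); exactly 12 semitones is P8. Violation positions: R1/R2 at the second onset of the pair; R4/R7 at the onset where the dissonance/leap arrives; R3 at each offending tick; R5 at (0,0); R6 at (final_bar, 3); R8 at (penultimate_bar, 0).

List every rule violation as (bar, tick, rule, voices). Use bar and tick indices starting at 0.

bar 0: v0=F3 v1=F4 downbeat P8
bar 1: v0=E3 v1=C4 downbeat m6
bar 2: v0=F3 v1=A3 downbeat M3
bar 3: v0=D3 v1=F3 downbeat m3
bar 4: v0=C3 v1=G3 downbeat P5
bar 5: v0=E3 v1=C4 downbeat m6
bar 6: v0=G3 v1=D4 downbeat P5
bar 7: v0=A3 v1=A4 downbeat P8
bar 8: v0=B3 v1=D4 downbeat m3
bar 9: v0=E3 v1=C4 downbeat m6
bar 10: v0=F3 v1=F4 downbeat P8
  -> R7 @ bar 3 tick 2 v(1,): F3->B3 leap 6st
  -> R1 @ bar 4 tick 0 v(0, 1): D3/A3 P5 -> C3/G3 P5 similar
  -> R1 @ bar 7 tick 0 v(0, 1): G3/G4 P8 -> A3/A4 P8 similar
  -> R4 @ bar 7 tick 3 v(0, 1): A3/D4 P4 untreated
  -> R4 @ bar 8 tick 2 v(0, 1): B3/F4 TT untreated
  -> R4 @ bar 9 tick 2 v(0, 1): E3/D4 m7 untreated
  -> R2 @ bar 10 tick 0 v(0, 1): E3/C4 m6 -> F3/F4 P8 similar

(3, 2, R7, (1,))
(4, 0, R1, (0, 1))
(7, 0, R1, (0, 1))
(7, 3, R4, (0, 1))
(8, 2, R4, (0, 1))
(9, 2, R4, (0, 1))
(10, 0, R2, (0, 1))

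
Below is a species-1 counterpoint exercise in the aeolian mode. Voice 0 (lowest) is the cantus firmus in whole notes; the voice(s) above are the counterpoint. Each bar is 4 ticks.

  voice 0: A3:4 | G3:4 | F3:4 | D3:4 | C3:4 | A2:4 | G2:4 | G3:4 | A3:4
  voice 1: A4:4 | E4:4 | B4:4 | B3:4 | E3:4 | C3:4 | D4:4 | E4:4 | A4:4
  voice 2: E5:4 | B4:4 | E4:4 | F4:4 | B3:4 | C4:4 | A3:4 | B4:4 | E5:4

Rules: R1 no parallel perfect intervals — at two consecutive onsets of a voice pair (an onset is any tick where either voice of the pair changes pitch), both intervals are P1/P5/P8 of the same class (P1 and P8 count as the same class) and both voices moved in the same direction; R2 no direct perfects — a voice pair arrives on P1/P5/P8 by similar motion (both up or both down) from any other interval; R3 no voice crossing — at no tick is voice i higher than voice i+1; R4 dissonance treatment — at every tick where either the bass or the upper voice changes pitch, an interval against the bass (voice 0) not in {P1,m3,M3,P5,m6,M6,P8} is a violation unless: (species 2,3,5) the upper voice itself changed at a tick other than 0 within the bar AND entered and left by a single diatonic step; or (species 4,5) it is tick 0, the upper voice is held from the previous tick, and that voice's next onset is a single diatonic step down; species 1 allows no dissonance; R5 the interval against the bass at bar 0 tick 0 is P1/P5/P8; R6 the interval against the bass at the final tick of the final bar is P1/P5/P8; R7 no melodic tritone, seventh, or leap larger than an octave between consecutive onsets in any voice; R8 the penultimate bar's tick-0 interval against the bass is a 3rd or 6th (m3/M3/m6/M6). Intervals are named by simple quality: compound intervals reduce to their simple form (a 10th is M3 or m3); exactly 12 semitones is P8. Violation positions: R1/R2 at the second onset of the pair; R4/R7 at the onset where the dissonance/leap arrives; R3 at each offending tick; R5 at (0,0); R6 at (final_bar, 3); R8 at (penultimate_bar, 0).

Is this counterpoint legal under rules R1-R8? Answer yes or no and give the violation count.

bar 0: v0=A3 v1=A4 v2=E5 (P5)
bar 1: v0=G3 v1=E4 v2=B4 (M3)
bar 2: v0=F3 v1=B4 v2=E4 (M7)
bar 3: v0=D3 v1=B3 v2=F4 (m3)
bar 4: v0=C3 v1=E3 v2=B3 (M7)
bar 5: v0=A2 v1=C3 v2=C4 (m3)
bar 6: v0=G2 v1=D4 v2=A3 (M2)
bar 7: v0=G3 v1=E4 v2=B4 (M3)
bar 8: v0=A3 v1=A4 v2=E5 (P5)
  R1 @ bar1.0: A4/E5 P5 -> E4/B4 P5 similar
  R3 @ bar2.0: B4 above E4
  R4 @ bar2.0: F3/B4 TT untreated
  R4 @ bar2.0: F3/E4 M7 untreated
  R3 @ bar2.1: B4 above E4
  R3 @ bar2.2: B4 above E4
  R3 @ bar2.3: B4 above E4
  R2 @ bar4.0: B3/F4 TT -> E3/B3 P5 similar
  R4 @ bar4.0: C3/B3 M7 untreated
  R7 @ bar4.0: F4->B3 leap 6st
  R3 @ bar6.0: D4 above A3
  R4 @ bar6.0: G2/A3 M2 untreated
  R7 @ bar6.0: C3->D4 leap 14st
  R3 @ bar6.1: D4 above A3
  R3 @ bar6.2: D4 above A3
  R3 @ bar6.3: D4 above A3
  R2 @ bar7.0: D4/A3 P4 -> E4/B4 P5 similar
  R7 @ bar7.0: A3->B4 leap 14st
  R1 @ bar8.0: E4/B4 P5 -> A4/E5 P5 similar
  R2 @ bar8.0: G3/E4 M6 -> A3/A4 P8 similar
  R2 @ bar8.0: G3/B4 M3 -> A3/E5 P5 similar

No (21 violations)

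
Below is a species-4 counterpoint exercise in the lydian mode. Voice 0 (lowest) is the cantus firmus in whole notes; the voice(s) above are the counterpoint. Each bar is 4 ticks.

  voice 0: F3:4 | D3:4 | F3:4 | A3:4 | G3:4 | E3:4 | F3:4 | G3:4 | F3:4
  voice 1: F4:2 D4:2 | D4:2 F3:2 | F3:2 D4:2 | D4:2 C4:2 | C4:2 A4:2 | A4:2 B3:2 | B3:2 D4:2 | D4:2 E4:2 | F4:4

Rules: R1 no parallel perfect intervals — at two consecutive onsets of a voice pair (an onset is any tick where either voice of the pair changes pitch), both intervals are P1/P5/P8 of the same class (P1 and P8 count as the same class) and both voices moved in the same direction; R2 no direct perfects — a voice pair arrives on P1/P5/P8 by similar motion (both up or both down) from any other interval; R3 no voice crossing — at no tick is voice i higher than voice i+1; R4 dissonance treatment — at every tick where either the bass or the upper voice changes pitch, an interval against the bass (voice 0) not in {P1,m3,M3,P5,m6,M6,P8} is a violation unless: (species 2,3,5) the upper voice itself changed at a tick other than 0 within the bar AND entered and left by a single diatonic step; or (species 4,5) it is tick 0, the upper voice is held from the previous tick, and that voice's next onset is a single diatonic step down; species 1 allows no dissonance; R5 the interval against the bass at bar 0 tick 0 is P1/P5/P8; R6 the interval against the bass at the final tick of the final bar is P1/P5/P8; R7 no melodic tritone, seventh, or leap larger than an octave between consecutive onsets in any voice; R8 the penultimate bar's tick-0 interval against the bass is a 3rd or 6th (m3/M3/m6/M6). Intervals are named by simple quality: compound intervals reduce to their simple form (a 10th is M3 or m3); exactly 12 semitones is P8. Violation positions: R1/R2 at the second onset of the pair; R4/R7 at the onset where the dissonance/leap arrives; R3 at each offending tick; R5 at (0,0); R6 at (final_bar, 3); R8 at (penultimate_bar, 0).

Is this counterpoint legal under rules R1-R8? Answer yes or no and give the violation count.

No (6 violations)

bar 0: v0=F3 v1=F4 (P8)
bar 1: v0=D3 v1=D4 (P8)
bar 2: v0=F3 v1=F3 (P1)
bar 3: v0=A3 v1=D4 (P4)
bar 4: v0=G3 v1=C4 (P4)
bar 5: v0=E3 v1=A4 (P4)
bar 6: v0=F3 v1=B3 (TT)
bar 7: v0=G3 v1=D4 (P5)
bar 8: v0=F3 v1=F4 (P8)
  R4 @ bar4.0: G3/C4 P4 untreated
  R4 @ bar4.2: G3/A4 M2 untreated
  R4 @ bar5.0: E3/A4 P4 untreated
  R7 @ bar5.2: A4->B3 leap 10st
  R4 @ bar6.0: F3/B3 TT untreated
  R8 @ bar7.0: penult P5 not 3rd/6th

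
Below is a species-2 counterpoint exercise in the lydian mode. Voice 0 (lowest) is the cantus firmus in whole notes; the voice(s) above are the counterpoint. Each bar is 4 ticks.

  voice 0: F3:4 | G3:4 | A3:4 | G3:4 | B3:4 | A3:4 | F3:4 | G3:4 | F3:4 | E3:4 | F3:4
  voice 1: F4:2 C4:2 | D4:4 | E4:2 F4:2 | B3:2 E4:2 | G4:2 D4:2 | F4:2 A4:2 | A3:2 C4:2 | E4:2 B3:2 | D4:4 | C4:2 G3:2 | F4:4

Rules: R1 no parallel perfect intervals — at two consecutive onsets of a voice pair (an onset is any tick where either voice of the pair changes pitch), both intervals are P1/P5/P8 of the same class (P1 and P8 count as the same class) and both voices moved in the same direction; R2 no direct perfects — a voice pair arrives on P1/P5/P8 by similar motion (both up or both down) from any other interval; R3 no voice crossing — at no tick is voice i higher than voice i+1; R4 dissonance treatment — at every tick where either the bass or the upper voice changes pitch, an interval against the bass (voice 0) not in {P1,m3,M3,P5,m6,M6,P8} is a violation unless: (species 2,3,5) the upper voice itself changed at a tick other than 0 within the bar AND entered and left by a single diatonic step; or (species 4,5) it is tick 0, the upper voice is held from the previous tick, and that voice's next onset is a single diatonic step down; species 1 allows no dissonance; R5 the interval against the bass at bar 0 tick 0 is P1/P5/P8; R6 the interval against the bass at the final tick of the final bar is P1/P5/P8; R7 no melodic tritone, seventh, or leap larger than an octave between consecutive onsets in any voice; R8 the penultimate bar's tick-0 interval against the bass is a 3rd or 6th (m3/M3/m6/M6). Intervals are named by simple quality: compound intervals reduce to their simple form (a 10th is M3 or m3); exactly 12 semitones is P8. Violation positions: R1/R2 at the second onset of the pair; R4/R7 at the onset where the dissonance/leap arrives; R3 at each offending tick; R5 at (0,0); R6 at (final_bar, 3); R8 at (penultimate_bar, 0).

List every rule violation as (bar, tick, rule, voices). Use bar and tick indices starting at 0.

(1, 0, R1, (0, 1))
(2, 0, R1, (0, 1))
(3, 0, R7, (1,))
(10, 0, R2, (0, 1))
(10, 0, R7, (1,))

bar 0: v0=F3 v1=F4 downbeat P8
bar 1: v0=G3 v1=D4 downbeat P5
bar 2: v0=A3 v1=E4 downbeat P5
bar 3: v0=G3 v1=B3 downbeat M3
bar 4: v0=B3 v1=G4 downbeat m6
bar 5: v0=A3 v1=F4 downbeat m6
bar 6: v0=F3 v1=A3 downbeat M3
bar 7: v0=G3 v1=E4 downbeat M6
bar 8: v0=F3 v1=D4 downbeat M6
bar 9: v0=E3 v1=C4 downbeat m6
bar 10: v0=F3 v1=F4 downbeat P8
  -> R1 @ bar 1 tick 0 v(0, 1): F3/C4 P5 -> G3/D4 P5 similar
  -> R1 @ bar 2 tick 0 v(0, 1): G3/D4 P5 -> A3/E4 P5 similar
  -> R7 @ bar 3 tick 0 v(1,): F4->B3 leap 6st
  -> R2 @ bar 10 tick 0 v(0, 1): E3/G3 m3 -> F3/F4 P8 similar
  -> R7 @ bar 10 tick 0 v(1,): G3->F4 leap 10st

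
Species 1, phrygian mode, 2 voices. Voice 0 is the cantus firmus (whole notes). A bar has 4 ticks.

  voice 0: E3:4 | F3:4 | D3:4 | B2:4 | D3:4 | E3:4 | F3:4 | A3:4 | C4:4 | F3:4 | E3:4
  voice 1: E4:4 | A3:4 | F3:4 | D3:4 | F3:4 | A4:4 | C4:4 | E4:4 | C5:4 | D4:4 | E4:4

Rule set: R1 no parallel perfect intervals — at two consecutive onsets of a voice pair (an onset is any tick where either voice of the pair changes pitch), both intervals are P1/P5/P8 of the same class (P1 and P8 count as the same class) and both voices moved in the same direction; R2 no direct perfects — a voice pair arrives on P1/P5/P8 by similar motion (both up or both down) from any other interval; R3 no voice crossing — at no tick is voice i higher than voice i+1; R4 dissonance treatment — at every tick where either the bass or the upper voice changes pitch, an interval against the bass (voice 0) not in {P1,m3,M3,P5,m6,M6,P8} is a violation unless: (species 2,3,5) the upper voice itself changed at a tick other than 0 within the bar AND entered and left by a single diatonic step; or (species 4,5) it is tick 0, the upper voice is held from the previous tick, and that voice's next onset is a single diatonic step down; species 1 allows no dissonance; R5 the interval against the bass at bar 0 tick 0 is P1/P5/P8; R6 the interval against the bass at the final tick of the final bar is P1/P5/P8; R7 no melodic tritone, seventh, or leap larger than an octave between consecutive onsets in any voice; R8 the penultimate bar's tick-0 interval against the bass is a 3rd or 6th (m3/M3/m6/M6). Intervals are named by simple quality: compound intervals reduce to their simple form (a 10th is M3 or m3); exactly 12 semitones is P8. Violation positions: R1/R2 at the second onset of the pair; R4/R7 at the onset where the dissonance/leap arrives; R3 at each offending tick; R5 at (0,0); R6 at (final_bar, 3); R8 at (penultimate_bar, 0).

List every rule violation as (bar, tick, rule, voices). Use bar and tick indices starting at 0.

(5, 0, R4, (0, 1))
(5, 0, R7, (1,))
(7, 0, R1, (0, 1))
(8, 0, R2, (0, 1))
(9, 0, R7, (1,))

bar 0: v0=E3 v1=E4 downbeat P8
bar 1: v0=F3 v1=A3 downbeat M3
bar 2: v0=D3 v1=F3 downbeat m3
bar 3: v0=B2 v1=D3 downbeat m3
bar 4: v0=D3 v1=F3 downbeat m3
bar 5: v0=E3 v1=A4 downbeat P4
bar 6: v0=F3 v1=C4 downbeat P5
bar 7: v0=A3 v1=E4 downbeat P5
bar 8: v0=C4 v1=C5 downbeat P8
bar 9: v0=F3 v1=D4 downbeat M6
bar 10: v0=E3 v1=E4 downbeat P8
  -> R4 @ bar 5 tick 0 v(0, 1): E3/A4 P4 untreated
  -> R7 @ bar 5 tick 0 v(1,): F3->A4 leap 16st
  -> R1 @ bar 7 tick 0 v(0, 1): F3/C4 P5 -> A3/E4 P5 similar
  -> R2 @ bar 8 tick 0 v(0, 1): A3/E4 P5 -> C4/C5 P8 similar
  -> R7 @ bar 9 tick 0 v(1,): C5->D4 leap 10st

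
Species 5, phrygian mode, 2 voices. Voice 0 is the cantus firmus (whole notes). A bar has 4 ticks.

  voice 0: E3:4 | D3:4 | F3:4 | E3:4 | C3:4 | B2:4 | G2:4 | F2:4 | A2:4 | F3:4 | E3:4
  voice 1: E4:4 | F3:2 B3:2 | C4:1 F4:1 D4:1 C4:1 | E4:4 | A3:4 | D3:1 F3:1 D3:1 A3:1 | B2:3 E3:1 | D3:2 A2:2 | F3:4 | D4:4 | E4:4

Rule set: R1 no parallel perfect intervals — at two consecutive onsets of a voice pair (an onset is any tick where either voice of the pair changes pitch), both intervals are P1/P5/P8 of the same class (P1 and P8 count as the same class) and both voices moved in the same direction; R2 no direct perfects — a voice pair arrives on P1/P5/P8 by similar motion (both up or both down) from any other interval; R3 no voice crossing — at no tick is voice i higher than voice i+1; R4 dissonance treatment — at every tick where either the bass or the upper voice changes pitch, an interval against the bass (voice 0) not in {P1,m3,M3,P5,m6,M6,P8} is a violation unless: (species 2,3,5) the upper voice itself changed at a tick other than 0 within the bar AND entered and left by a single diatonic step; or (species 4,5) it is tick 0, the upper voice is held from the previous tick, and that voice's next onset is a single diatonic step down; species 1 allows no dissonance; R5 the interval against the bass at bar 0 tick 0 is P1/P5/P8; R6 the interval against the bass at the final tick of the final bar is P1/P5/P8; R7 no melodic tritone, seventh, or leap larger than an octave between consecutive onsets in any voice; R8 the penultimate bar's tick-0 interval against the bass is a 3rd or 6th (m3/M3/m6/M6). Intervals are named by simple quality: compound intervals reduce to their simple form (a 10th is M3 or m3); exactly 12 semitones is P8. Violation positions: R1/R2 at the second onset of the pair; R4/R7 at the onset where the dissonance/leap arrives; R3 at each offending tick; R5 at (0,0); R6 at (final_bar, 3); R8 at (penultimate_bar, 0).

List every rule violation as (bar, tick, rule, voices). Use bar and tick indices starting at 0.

bar 0: v0=E3 v1=E4 downbeat P8
bar 1: v0=D3 v1=F3 downbeat m3
bar 2: v0=F3 v1=C4 downbeat P5
bar 3: v0=E3 v1=E4 downbeat P8
bar 4: v0=C3 v1=A3 downbeat M6
bar 5: v0=B2 v1=D3 downbeat m3
bar 6: v0=G2 v1=B2 downbeat M3
bar 7: v0=F2 v1=D3 downbeat M6
bar 8: v0=A2 v1=F3 downbeat m6
bar 9: v0=F3 v1=D4 downbeat M6
bar 10: v0=E3 v1=E4 downbeat P8
  -> R7 @ bar 1 tick 0 v(1,): E4->F3 leap 11st
  -> R7 @ bar 1 tick 2 v(1,): F3->B3 leap 6st
  -> R2 @ bar 2 tick 0 v(0, 1): D3/B3 M6 -> F3/C4 P5 similar
  -> R4 @ bar 5 tick 1 v(0, 1): B2/F3 TT untreated
  -> R4 @ bar 5 tick 3 v(0, 1): B2/A3 m7 untreated
  -> R7 @ bar 6 tick 0 v(1,): A3->B2 leap 10st

(1, 0, R7, (1,))
(1, 2, R7, (1,))
(2, 0, R2, (0, 1))
(5, 1, R4, (0, 1))
(5, 3, R4, (0, 1))
(6, 0, R7, (1,))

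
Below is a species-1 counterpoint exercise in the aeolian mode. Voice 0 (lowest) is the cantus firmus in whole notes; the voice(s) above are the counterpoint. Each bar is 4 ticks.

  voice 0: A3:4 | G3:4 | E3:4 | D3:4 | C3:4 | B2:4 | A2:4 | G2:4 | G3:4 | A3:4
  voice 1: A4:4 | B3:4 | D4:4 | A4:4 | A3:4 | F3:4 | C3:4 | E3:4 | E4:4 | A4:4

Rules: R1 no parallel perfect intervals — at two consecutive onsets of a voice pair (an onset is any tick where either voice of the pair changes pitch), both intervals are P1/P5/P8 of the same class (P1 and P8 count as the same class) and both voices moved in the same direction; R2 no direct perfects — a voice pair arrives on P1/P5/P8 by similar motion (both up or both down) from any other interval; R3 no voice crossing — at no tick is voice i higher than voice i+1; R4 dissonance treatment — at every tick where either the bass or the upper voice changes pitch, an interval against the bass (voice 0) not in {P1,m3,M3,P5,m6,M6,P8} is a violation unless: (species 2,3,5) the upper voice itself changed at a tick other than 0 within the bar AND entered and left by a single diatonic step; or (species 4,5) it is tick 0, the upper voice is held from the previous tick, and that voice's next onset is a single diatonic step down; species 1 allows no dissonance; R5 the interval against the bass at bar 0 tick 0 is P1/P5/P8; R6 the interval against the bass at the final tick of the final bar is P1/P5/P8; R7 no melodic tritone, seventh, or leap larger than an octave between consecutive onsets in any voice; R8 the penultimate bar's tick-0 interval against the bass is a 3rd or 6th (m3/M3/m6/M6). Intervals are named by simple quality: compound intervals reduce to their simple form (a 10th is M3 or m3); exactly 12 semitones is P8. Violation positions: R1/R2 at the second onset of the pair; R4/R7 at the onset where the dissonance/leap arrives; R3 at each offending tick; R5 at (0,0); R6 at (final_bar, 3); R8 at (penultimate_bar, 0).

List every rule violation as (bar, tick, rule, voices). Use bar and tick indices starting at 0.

bar 0: v0=A3 v1=A4 downbeat P8
bar 1: v0=G3 v1=B3 downbeat M3
bar 2: v0=E3 v1=D4 downbeat m7
bar 3: v0=D3 v1=A4 downbeat P5
bar 4: v0=C3 v1=A3 downbeat M6
bar 5: v0=B2 v1=F3 downbeat TT
bar 6: v0=A2 v1=C3 downbeat m3
bar 7: v0=G2 v1=E3 downbeat M6
bar 8: v0=G3 v1=E4 downbeat M6
bar 9: v0=A3 v1=A4 downbeat P8
  -> R7 @ bar 1 tick 0 v(1,): A4->B3 leap 10st
  -> R4 @ bar 2 tick 0 v(0, 1): E3/D4 m7 untreated
  -> R4 @ bar 5 tick 0 v(0, 1): B2/F3 TT untreated
  -> R2 @ bar 9 tick 0 v(0, 1): G3/E4 M6 -> A3/A4 P8 similar

(1, 0, R7, (1,))
(2, 0, R4, (0, 1))
(5, 0, R4, (0, 1))
(9, 0, R2, (0, 1))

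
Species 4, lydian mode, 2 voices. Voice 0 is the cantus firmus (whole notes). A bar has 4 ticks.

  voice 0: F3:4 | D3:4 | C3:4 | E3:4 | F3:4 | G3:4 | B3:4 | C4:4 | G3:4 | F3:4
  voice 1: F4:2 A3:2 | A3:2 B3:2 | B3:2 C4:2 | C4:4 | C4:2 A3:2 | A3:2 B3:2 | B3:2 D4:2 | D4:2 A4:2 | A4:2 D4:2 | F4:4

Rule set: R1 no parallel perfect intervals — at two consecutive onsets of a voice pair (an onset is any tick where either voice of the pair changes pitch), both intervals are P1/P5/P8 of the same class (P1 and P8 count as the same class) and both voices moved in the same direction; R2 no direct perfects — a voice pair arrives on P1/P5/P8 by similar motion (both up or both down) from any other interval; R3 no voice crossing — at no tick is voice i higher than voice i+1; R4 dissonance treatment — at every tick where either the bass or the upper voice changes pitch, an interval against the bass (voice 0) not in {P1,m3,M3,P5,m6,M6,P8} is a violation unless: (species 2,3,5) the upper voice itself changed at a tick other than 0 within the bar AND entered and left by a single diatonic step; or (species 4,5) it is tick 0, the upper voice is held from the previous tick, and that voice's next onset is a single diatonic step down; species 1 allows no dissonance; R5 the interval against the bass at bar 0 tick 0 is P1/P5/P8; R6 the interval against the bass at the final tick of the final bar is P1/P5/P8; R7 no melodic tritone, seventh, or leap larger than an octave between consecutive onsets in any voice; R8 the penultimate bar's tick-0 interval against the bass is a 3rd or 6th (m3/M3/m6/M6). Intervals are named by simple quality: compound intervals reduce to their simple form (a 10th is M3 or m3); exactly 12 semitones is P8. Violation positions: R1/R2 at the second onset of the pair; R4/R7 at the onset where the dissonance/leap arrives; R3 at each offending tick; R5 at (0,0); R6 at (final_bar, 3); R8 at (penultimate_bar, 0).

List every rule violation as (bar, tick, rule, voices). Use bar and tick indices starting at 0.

(2, 0, R4, (0, 1))
(5, 0, R4, (0, 1))
(7, 0, R4, (0, 1))
(8, 0, R4, (0, 1))
(8, 0, R8, (0, 1))

bar 0: v0=F3 v1=F4 downbeat P8
bar 1: v0=D3 v1=A3 downbeat P5
bar 2: v0=C3 v1=B3 downbeat M7
bar 3: v0=E3 v1=C4 downbeat m6
bar 4: v0=F3 v1=C4 downbeat P5
bar 5: v0=G3 v1=A3 downbeat M2
bar 6: v0=B3 v1=B3 downbeat P1
bar 7: v0=C4 v1=D4 downbeat M2
bar 8: v0=G3 v1=A4 downbeat M2
bar 9: v0=F3 v1=F4 downbeat P8
  -> R4 @ bar 2 tick 0 v(0, 1): C3/B3 M7 untreated
  -> R4 @ bar 5 tick 0 v(0, 1): G3/A3 M2 untreated
  -> R4 @ bar 7 tick 0 v(0, 1): C4/D4 M2 untreated
  -> R4 @ bar 8 tick 0 v(0, 1): G3/A4 M2 untreated
  -> R8 @ bar 8 tick 0 v(0, 1): penult M2 not 3rd/6th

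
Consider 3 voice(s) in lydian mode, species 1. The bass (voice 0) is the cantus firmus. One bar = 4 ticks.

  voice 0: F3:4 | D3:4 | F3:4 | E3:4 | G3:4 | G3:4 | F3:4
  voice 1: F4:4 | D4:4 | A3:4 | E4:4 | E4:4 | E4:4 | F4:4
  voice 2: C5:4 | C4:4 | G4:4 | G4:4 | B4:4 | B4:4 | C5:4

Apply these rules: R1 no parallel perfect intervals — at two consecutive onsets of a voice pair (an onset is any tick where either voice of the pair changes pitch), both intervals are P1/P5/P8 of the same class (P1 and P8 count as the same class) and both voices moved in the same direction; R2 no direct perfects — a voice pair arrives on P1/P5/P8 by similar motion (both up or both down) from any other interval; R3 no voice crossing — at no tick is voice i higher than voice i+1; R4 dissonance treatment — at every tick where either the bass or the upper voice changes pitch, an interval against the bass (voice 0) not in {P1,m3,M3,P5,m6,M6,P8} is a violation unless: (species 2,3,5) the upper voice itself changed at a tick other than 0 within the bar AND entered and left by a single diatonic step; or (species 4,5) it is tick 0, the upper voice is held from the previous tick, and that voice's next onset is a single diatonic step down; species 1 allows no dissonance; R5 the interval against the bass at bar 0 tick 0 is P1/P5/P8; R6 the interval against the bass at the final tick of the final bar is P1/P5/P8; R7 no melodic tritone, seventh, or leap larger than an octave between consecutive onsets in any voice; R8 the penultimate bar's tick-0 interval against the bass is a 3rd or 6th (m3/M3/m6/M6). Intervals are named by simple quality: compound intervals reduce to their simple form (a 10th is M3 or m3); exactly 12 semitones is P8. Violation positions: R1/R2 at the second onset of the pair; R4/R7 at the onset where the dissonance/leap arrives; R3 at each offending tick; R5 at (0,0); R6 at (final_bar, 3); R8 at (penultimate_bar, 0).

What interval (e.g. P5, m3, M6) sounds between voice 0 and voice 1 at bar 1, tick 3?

P8

voice 0=D3 voice 1=D4 -> P8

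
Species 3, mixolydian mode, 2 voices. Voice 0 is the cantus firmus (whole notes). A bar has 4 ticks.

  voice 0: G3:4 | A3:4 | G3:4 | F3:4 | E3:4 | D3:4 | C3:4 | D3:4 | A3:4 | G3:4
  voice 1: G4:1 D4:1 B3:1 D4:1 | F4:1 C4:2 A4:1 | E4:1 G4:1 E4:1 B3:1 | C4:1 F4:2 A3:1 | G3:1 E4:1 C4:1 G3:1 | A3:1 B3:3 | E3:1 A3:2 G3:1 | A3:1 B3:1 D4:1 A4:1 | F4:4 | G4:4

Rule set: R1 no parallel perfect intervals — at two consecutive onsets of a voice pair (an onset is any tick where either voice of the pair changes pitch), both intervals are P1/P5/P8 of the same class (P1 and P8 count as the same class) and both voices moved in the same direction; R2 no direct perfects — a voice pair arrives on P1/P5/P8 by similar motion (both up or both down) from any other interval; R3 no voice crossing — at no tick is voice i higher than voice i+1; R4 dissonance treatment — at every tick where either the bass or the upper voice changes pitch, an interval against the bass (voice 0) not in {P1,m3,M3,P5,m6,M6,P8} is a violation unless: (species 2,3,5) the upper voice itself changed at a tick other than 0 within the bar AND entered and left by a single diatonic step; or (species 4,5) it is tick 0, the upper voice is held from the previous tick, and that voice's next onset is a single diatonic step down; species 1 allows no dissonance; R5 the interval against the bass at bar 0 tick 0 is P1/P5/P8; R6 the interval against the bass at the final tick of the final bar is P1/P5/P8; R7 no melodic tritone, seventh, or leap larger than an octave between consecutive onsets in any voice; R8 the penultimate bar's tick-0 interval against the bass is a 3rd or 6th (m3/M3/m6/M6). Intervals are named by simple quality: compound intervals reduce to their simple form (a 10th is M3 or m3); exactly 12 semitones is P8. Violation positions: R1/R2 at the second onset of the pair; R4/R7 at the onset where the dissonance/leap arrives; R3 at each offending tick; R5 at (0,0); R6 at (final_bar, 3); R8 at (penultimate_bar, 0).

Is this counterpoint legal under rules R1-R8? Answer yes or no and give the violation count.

bar 0: v0=G3 v1=G4 (P8)
bar 1: v0=A3 v1=F4 (m6)
bar 2: v0=G3 v1=E4 (M6)
bar 3: v0=F3 v1=C4 (P5)
bar 4: v0=E3 v1=G3 (m3)
bar 5: v0=D3 v1=A3 (P5)
bar 6: v0=C3 v1=E3 (M3)
bar 7: v0=D3 v1=A3 (P5)
bar 8: v0=A3 v1=F4 (m6)
bar 9: v0=G3 v1=G4 (P8)
  R1 @ bar7.0: C3/G3 P5 -> D3/A3 P5 similar

No (1 violations)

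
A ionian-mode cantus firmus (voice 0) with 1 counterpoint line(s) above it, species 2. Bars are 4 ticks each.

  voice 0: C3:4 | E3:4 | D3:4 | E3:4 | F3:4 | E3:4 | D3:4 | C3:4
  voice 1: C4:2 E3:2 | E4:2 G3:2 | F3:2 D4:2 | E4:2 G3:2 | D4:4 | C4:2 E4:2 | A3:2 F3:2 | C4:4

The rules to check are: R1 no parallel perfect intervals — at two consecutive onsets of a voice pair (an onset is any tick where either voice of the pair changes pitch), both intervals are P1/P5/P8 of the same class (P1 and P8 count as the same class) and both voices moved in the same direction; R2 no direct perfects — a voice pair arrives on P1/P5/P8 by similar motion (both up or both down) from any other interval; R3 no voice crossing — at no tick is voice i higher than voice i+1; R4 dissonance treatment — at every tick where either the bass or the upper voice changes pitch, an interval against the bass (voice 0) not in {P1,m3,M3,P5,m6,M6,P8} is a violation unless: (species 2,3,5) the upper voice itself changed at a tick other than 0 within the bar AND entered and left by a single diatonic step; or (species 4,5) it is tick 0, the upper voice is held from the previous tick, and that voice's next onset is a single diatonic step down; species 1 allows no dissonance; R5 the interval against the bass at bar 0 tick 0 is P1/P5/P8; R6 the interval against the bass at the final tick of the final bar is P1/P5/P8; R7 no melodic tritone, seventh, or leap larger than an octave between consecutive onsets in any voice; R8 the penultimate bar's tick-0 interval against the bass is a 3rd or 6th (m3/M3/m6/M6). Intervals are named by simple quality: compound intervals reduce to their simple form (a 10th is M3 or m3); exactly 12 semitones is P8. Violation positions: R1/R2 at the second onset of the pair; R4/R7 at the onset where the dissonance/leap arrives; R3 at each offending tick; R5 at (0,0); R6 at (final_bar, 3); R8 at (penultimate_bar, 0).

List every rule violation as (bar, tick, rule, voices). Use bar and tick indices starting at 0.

bar 0: v0=C3 v1=C4 downbeat P8
bar 1: v0=E3 v1=E4 downbeat P8
bar 2: v0=D3 v1=F3 downbeat m3
bar 3: v0=E3 v1=E4 downbeat P8
bar 4: v0=F3 v1=D4 downbeat M6
bar 5: v0=E3 v1=C4 downbeat m6
bar 6: v0=D3 v1=A3 downbeat P5
bar 7: v0=C3 v1=C4 downbeat P8
  -> R2 @ bar 1 tick 0 v(0, 1): C3/E3 M3 -> E3/E4 P8 similar
  -> R1 @ bar 3 tick 0 v(0, 1): D3/D4 P8 -> E3/E4 P8 similar
  -> R2 @ bar 6 tick 0 v(0, 1): E3/E4 P8 -> D3/A3 P5 similar
  -> R8 @ bar 6 tick 0 v(0, 1): penult P5 not 3rd/6th

(1, 0, R2, (0, 1))
(3, 0, R1, (0, 1))
(6, 0, R2, (0, 1))
(6, 0, R8, (0, 1))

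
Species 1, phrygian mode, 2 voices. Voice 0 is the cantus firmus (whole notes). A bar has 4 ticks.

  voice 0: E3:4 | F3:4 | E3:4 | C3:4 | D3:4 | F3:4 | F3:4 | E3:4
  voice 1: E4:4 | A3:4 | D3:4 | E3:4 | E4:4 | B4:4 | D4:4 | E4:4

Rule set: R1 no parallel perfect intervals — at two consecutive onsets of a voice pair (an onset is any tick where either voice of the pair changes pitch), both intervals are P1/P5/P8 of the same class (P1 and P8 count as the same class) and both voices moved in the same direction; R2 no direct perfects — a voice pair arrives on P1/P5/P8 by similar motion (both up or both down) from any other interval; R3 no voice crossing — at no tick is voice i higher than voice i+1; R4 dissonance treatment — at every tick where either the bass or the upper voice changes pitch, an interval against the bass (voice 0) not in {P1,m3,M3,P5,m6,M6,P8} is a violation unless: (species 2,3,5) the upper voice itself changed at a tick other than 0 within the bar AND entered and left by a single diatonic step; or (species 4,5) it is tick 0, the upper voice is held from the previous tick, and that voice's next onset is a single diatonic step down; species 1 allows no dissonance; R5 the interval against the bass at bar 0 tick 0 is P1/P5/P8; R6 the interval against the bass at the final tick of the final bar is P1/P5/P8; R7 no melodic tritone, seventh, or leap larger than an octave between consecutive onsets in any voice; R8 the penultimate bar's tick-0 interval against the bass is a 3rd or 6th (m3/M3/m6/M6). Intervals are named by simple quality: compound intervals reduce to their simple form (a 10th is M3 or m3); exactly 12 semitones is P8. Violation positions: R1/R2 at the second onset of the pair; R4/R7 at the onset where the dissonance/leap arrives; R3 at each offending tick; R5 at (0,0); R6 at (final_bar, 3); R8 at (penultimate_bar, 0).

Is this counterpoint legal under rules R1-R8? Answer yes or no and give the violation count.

bar 0: v0=E3 v1=E4 (P8)
bar 1: v0=F3 v1=A3 (M3)
bar 2: v0=E3 v1=D3 (M2)
bar 3: v0=C3 v1=E3 (M3)
bar 4: v0=D3 v1=E4 (M2)
bar 5: v0=F3 v1=B4 (TT)
bar 6: v0=F3 v1=D4 (M6)
bar 7: v0=E3 v1=E4 (P8)
  R3 @ bar2.0: E3 above D3
  R4 @ bar2.0: E3/D3 M2 untreated
  R3 @ bar2.1: E3 above D3
  R3 @ bar2.2: E3 above D3
  R3 @ bar2.3: E3 above D3
  R4 @ bar4.0: D3/E4 M2 untreated
  R4 @ bar5.0: F3/B4 TT untreated

No (7 violations)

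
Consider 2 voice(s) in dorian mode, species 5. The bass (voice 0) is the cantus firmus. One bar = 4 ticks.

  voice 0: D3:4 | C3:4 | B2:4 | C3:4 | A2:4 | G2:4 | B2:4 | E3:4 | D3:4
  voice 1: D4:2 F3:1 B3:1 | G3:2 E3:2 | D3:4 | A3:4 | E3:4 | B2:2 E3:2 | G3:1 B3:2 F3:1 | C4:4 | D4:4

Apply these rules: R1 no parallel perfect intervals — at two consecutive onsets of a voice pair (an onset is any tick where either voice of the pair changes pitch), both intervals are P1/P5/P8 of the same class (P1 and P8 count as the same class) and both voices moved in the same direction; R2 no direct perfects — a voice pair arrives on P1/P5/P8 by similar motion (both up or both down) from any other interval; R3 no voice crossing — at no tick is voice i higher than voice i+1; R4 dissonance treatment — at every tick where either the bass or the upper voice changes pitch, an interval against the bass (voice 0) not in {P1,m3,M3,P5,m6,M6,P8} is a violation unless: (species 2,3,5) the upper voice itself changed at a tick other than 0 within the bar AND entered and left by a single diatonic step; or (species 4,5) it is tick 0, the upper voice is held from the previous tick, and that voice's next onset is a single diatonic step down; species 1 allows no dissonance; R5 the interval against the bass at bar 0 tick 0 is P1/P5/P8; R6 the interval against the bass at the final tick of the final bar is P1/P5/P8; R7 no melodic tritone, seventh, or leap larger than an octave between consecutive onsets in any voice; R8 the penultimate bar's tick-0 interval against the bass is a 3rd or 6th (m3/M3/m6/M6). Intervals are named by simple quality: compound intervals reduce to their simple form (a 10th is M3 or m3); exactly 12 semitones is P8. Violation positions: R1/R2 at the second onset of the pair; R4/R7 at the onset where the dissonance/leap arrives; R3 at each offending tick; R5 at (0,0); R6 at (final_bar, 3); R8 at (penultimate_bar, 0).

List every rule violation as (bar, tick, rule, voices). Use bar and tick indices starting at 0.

(0, 3, R7, (1,))
(1, 0, R2, (0, 1))
(4, 0, R2, (0, 1))
(6, 3, R4, (0, 1))
(6, 3, R7, (1,))

bar 0: v0=D3 v1=D4 downbeat P8
bar 1: v0=C3 v1=G3 downbeat P5
bar 2: v0=B2 v1=D3 downbeat m3
bar 3: v0=C3 v1=A3 downbeat M6
bar 4: v0=A2 v1=E3 downbeat P5
bar 5: v0=G2 v1=B2 downbeat M3
bar 6: v0=B2 v1=G3 downbeat m6
bar 7: v0=E3 v1=C4 downbeat m6
bar 8: v0=D3 v1=D4 downbeat P8
  -> R7 @ bar 0 tick 3 v(1,): F3->B3 leap 6st
  -> R2 @ bar 1 tick 0 v(0, 1): D3/B3 M6 -> C3/G3 P5 similar
  -> R2 @ bar 4 tick 0 v(0, 1): C3/A3 M6 -> A2/E3 P5 similar
  -> R4 @ bar 6 tick 3 v(0, 1): B2/F3 TT untreated
  -> R7 @ bar 6 tick 3 v(1,): B3->F3 leap 6st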